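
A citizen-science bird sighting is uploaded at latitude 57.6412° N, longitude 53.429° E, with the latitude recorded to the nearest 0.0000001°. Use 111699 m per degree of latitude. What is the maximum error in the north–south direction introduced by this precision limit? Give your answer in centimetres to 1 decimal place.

0.6 centimetres

Rounding to 7 decimal places leaves the latitude within ±5e-08° of the true value.
Along the meridian that is 5e-08° × 111699 m/° = 0.00558495 m.
That is 0.00558495 m = 0.55849 cm.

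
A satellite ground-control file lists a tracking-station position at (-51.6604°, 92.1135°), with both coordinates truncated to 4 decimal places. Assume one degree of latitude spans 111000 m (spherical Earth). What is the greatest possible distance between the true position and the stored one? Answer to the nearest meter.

Truncating at 4 decimal places can drop up to a full unit in the last place, so each coordinate may be off by as much as 0.0001°.
Latitude error → 0.0001 × 111000 = 11.1 m along the meridian.
East–west component at 51.6604°: 0.0001° × 111000 × cos 51.6604° ≈ 0.0001 × 68855.7 ≈ 6.88557 m.
Combining orthogonally: (11.1² + 6.88557²)^½ ≈ 13.0622 m.

13 meters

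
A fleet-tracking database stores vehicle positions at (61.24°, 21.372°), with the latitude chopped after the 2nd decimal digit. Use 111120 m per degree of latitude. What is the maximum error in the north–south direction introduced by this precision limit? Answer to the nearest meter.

Truncating at 2 decimal places can drop up to a full unit in the last place, so the latitude may be off by as much as 0.01°.
So the N–S error is at most 0.01 × 111120 = 1111.2 m.

1111 meters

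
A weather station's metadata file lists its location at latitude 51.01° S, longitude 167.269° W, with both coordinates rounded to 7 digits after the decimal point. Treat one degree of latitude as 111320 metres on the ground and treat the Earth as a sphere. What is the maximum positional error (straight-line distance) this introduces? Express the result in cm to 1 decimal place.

Rounding to 7 decimal places leaves each coordinate within ±5e-08° of the true value.
Latitude error → 5e-08 × 111320 = 0.005566 m along the meridian.
Longitude error → 5e-08 × 111320 × cos 51.01° = 5e-08 × 111320 × 0.6292 ≈ 0.00350204 m.
Combining orthogonally: (0.005566² + 0.00350204²)^½ ≈ 0.00657607 m.
That is 0.00657607 m = 0.65761 cm.

0.7 cm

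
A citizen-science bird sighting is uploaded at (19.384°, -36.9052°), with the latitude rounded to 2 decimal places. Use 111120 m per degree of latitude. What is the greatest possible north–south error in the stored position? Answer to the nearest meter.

556 meters

Rounding to 2 decimal places leaves the latitude within ±0.005° of the true value.
So the N–S error is at most 0.005 × 111120 = 555.6 m.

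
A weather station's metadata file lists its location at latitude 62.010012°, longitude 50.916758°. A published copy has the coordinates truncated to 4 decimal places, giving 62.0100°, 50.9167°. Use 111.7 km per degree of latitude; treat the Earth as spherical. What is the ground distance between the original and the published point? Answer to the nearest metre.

The latitude changed by +0.000012° and the longitude by +0.000058°.
N–S: 0.000012° × 111700 m/° = 1.3404 m.
East–west at this latitude: 0.000058° × 111700 × cos 62.01° ≈ 0.000058 × 52422.8 = 3.04052 m.
Distance: √(1.3404² + 3.04052²) ≈ 3.32287 m.

3 metres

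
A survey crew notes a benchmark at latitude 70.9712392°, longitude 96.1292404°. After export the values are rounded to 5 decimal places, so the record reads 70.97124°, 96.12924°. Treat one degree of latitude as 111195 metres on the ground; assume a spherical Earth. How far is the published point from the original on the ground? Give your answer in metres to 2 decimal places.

The latitude changed by -0.0000008° and the longitude by +0.0000004°.
N–S: -0.0000008° × 111195 m/° = -0.088956 m.
East–west at this latitude: 0.0000004° × 111195 × cos 70.9712° ≈ 0.0000004 × 36254.3 = 0.0145017 m.
Distance: √(0.088956² + 0.0145017²) ≈ 0.0901303 m.

0.09 metres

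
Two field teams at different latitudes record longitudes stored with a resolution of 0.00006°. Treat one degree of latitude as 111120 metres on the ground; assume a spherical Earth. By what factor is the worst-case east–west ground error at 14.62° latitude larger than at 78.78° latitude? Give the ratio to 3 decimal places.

4.973

With a 0.00006° grid the true value lies within half a step, ±0.00006°/2 = ±3e-05°, of the stored one.
At 14.62°: 3e-05° × 111120 × cos 14.62° = 3e-05 × 111120 × 0.9676 ≈ 3.2257 m.
At 78.78°: 3e-05° × 111120 × cos 78.78° = 3e-05 × 111120 × 0.1946 ≈ 0.64864 m.
Ratio: 3.2257 / 0.64864 = cos 14.62° / cos 78.78° ≈ 4.9730.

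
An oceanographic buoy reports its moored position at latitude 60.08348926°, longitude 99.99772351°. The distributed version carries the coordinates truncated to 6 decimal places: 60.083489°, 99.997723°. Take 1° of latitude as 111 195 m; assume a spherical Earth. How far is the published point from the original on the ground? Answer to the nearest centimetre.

4 centimetres

Δlat = 60.08348926 − 60.083489 = +0.00000026°; Δlon = 99.99772351 − 99.997723 = +0.00000051°.
N–S: 0.00000026° × 111195 m/° = 0.0289107 m.
E–W at 60.0835°: 0.00000051° × 111195 × cos 60.0835° = 0.00000051 × 111195 × 0.4987 ≈ 0.0282831 m.
Combined displacement = (0.0289107² + 0.0282831²)^½ ≈ 0.0404446 m.
That is 0.0404446 m = 4.0445 cm.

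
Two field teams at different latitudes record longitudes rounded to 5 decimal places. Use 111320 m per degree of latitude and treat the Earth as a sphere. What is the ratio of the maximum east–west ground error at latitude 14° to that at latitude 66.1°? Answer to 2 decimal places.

2.39

Rounding to 5 decimal places leaves the longitude within ±5e-06° of the true value.
Error at 14° = 5e-06° × 111320 × cos 14° ≈ 0.5566 × 0.9703 = 0.54007 m.
At 66.1°: 5e-06° × 111320 × cos 66.1° = 5e-06 × 111320 × 0.4051 ≈ 0.2255 m.
Ratio: 0.54007 / 0.2255 = cos 14° / cos 66.1° ≈ 2.3950.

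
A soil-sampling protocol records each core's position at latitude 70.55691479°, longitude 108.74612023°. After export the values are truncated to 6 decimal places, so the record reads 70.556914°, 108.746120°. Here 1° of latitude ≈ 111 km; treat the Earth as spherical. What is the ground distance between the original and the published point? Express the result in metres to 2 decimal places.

0.09 metres

The latitude changed by +0.00000079° and the longitude by +0.00000023°.
North–south shift: 0.00000079 × 111000 = 0.08769 m.
East–west at this latitude: 0.00000023° × 111000 × cos 70.5569° ≈ 0.00000023 × 36948.6 = 0.00849818 m.
Distance: √(0.08769² + 0.00849818²) ≈ 0.0881008 m.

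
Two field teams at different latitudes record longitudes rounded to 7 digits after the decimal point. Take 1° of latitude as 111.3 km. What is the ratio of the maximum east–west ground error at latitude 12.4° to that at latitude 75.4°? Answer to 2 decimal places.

Rounding to 7 decimal places leaves the longitude within ±5e-08° of the true value.
Error at 12.4° = 5e-08° × 111300 × cos 12.4° ≈ 0.005565 × 0.9767 = 0.0054352 m.
Error at 75.4° = 5e-08° × 111300 × cos 75.4° ≈ 0.005565 × 0.2521 = 0.0014028 m.
The ratio reduces to cos 12.4° / cos 75.4° = 0.9767/0.2521 ≈ 3.8746.

3.87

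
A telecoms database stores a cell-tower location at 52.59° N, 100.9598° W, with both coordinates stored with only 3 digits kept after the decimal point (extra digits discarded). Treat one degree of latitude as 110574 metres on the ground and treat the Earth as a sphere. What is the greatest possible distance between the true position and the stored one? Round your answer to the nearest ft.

424 ft

Truncating at 3 decimal places can drop up to a full unit in the last place, so each coordinate may be off by as much as 0.001°.
Latitude error → 0.001 × 110574 = 110.574 m along the meridian.
E–W at 52.59°: 0.001° × 110574 × cos 52.59° = 0.001 × 110574 × 0.6075 ≈ 67.1753 m.
Combining orthogonally: (110.574² + 67.1753²)^½ ≈ 129.38 m.
In feet: 129.38 m ÷ 0.3048 ≈ 424.47 ft.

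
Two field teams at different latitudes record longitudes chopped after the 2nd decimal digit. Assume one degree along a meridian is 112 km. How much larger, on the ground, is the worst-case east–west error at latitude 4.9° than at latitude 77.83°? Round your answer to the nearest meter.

Truncating at 2 decimal places can drop up to a full unit in the last place, so the longitude may be off by as much as 0.01°.
Error at 4.9° = 0.01° × 112000 × cos 4.9° ≈ 1120 × 0.9963 = 1115.9 m.
Error at 77.83° = 0.01° × 112000 × cos 77.83° ≈ 1120 × 0.2108 = 236.11 m.
So the lower-latitude error exceeds the higher by 1115.9 − 236.11 = 879.8 m.

880 meters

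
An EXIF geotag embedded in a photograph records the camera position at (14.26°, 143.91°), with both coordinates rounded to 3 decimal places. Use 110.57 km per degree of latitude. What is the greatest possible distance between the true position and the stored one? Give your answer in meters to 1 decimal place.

Rounding to 3 decimal places leaves each coordinate within ±0.0005° of the true value.
North–south component: 0.0005° × 110570 = 55.285 m.
East–west component at 14.26°: 0.0005° × 110570 × cos 14.26° ≈ 0.0005 × 107163 ≈ 53.5816 m.
Combining orthogonally: (55.285² + 53.5816²)^½ ≈ 76.9897 m.

77.0 meters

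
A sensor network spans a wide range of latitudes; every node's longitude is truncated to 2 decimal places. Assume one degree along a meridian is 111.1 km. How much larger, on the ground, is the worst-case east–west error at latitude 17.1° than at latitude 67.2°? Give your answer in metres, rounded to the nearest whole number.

Truncating at 2 decimal places can drop up to a full unit in the last place, so the longitude may be off by as much as 0.01°.
At 17.1°: 0.01° × 111100 × cos 17.1° = 0.01 × 111100 × 0.9558 ≈ 1061.9 m.
Error at 67.2° = 0.01° × 111100 × cos 67.2° ≈ 1111 × 0.3875 = 430.53 m.
So the lower-latitude error exceeds the higher by 1061.9 − 430.53 = 631.36 m.

631 metres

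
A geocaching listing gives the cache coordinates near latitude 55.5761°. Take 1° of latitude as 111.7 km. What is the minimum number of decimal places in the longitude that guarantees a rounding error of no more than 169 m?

At 55.5761° one degree of longitude covers 111700 × cos 55.5761° ≈ 111700 × 0.5653 ≈ 63145.3 m.
With N decimal places the half-ulp bound is 0.5·10⁻ᴺ°, or 0.5·10⁻ᴺ × 63145.3 m on the ground.
Setting 31572.6 × 10⁻ᴺ ≤ 169 gives 10ᴺ ≥ 186.8, i.e. N ≥ 2.27.
So 3 decimal places suffice (31.6 m); 2 would allow up to 316 m.

3 decimal places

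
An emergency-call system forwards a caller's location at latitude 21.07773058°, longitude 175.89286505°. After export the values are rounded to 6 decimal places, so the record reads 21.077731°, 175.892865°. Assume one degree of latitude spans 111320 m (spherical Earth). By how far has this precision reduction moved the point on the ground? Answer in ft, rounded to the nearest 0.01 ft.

Δlat = 21.07773058 − 21.077731 = -0.00000042°; Δlon = 175.89286505 − 175.892865 = +0.00000005°.
N–S: -0.00000042° × 111320 m/° = -0.0467544 m.
East–west at this latitude: 0.00000005° × 111320 × cos 21.0777° ≈ 0.00000005 × 103872 = 0.0051936 m.
Hypotenuse of the two orthogonal shifts: √(0.0467544² + 0.0051936²) = 0.047042 m.
In feet: 0.047042 m ÷ 0.3048 ≈ 0.15434 ft.

0.15 ft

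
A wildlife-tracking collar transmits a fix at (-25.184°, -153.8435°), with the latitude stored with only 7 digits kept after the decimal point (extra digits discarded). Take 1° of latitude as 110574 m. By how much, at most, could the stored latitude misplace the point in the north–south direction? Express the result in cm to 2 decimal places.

1.11 cm

Truncating at 7 decimal places can drop up to a full unit in the last place, so the latitude may be off by as much as 1e-07°.
North–south distance: 1e-07° × 110574 m/° = 0.0110574 m.
That is 0.0110574 m = 1.1057 cm.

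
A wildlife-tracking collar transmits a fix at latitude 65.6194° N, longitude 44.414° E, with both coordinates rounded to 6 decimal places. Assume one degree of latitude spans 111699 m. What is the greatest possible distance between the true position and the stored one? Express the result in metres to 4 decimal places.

Rounding to 6 decimal places leaves each coordinate within ±5e-07° of the true value.
Latitude error → 5e-07 × 111699 = 0.0558495 m along the meridian.
Longitude error → 5e-07 × 111699 × cos 65.6194° = 5e-07 × 111699 × 0.4128 ≈ 0.0230545 m.
The two errors are perpendicular, so the maximum displacement is √(0.0558495² + 0.0230545²) ≈ 0.0604208 m.

0.0604 metres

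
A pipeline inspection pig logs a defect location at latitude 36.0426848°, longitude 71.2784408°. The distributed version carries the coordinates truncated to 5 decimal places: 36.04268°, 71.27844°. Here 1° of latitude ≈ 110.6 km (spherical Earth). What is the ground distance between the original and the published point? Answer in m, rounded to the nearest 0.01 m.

Δlat = 36.0426848 − 36.04268 = +0.0000048°; Δlon = 71.2784408 − 71.27844 = +0.0000008°.
North–south shift: 0.0000048 × 110600 = 0.53088 m.
E–W at 36.0427°: 0.0000008° × 110600 × cos 36.0427° = 0.0000008 × 110600 × 0.8086 ≈ 0.0715431 m.
Hypotenuse of the two orthogonal shifts: √(0.53088² + 0.0715431²) = 0.535679 m.

0.54 m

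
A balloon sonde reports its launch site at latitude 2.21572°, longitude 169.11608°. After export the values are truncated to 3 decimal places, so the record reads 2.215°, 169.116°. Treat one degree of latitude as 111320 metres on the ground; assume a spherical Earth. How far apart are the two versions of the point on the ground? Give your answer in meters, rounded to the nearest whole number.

81 meters

The latitude changed by +0.00072° and the longitude by +0.00008°.
N–S: 0.00072° × 111320 m/° = 80.1504 m.
E–W at 2.215°: 0.00008° × 111320 × cos 2.215° = 0.00008 × 111320 × 0.9993 ≈ 8.89895 m.
Distance: √(80.1504² + 8.89895²) ≈ 80.6429 m.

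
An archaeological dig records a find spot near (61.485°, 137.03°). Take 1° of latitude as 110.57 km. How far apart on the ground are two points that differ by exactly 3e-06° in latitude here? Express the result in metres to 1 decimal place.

0.3 metres

3e-06° × 110570 m/° = 0.33171 m.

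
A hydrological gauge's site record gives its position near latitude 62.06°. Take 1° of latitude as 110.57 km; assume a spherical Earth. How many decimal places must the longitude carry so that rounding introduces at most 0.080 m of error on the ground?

At 62.06° one degree of longitude covers 110570 × cos 62.06° ≈ 110570 × 0.4685 ≈ 51807.2 m.
N decimal places → at most half a unit in the last place, 0.5 × 10⁻ᴺ° = 51807.2/2 × 10⁻ᴺ m.
Need 0.5 × 51807.2 × 10⁻ᴺ ≤ 0.080 → 10⁻ᴺ ≤ 3.088e-06, so N ≥ 5.51.
N = 5 would give 0.259 m (too coarse); N = 6 gives 0.0259 m ≤ 0.080 m.

6 decimal places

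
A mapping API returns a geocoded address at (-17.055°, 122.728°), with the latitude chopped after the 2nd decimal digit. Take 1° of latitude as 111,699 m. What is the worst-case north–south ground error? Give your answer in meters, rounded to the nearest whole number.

Truncating at 2 decimal places can drop up to a full unit in the last place, so the latitude may be off by as much as 0.01°.
North–south distance: 0.01° × 111699 m/° = 1116.99 m.

1117 meters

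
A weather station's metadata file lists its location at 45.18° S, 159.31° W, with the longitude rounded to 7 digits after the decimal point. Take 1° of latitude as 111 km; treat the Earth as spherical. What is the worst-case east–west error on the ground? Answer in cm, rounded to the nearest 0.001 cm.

0.391 cm

Rounding to 7 decimal places leaves the longitude within ±5e-08° of the true value.
At latitude 45.18° a degree of longitude spans 111000 m × cos 45.18° = 111000 × 0.7049 ≈ 78241.9 m.
Maximum E–W displacement: 5e-08 × 78241.9 = 0.00391209 m.
That is 0.00391209 m = 0.39121 cm.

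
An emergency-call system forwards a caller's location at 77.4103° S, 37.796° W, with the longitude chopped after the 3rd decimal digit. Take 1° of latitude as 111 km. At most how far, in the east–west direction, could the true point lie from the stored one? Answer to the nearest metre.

24 metres

Truncating at 3 decimal places can drop up to a full unit in the last place, so the longitude may be off by as much as 0.001°.
At latitude 77.4103° a degree of longitude spans 111000 m × cos 77.4103° = 111000 × 0.2180 ≈ 24194.4 m.
East–west error: 0.001° × 24194.4 m/° ≈ 24.1944 m.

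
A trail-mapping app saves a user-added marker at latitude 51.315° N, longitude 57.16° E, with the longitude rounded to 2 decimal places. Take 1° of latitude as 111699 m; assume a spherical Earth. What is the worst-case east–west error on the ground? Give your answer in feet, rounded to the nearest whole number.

1145 feet

Rounding to 2 decimal places leaves the longitude within ±0.005° of the true value.
Parallels shrink by cos φ, so at 51.315° a degree of longitude is 111699 × 0.6250 ≈ 69816.2 m.
Maximum E–W displacement: 0.005 × 69816.2 = 349.081 m.
Converting: 349.081 m × 3.2808 ft/m ≈ 1145.3 ft.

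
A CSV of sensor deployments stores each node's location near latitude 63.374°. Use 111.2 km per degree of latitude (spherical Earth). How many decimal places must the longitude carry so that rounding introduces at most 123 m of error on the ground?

At 63.374° one degree of longitude covers 111200 × cos 63.374° ≈ 111200 × 0.4482 ≈ 49835.9 m.
Rounding to N decimal places gives at most 0.5 × 10⁻ᴺ degrees of error, i.e. 0.5 × 10⁻ᴺ × 49835.9 m.
Need 0.5 × 49835.9 × 10⁻ᴺ ≤ 123 → 10⁻ᴺ ≤ 4.936e-03, so N ≥ 2.31.
N = 2 would give 249 m (too coarse); N = 3 gives 24.9 m ≤ 123 m.

3 decimal places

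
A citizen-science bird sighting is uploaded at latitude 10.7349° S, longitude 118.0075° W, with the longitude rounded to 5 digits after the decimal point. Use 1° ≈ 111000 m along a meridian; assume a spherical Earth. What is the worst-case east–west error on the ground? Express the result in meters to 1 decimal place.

Rounding to 5 decimal places leaves the longitude within ±5e-06° of the true value.
One degree of longitude at 10.7349° is 111000 × cos 10.7349° ≈ 111000 × 0.9825 = 109057 m.
East–west error: 5e-06° × 109057 m/° ≈ 0.545287 m.

0.5 meters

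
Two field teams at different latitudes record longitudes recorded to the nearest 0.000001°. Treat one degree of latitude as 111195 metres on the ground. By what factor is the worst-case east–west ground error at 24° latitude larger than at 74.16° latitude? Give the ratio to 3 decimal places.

3.347

Rounding to 6 decimal places leaves the longitude within ±5e-07° of the true value.
Error at 24° = 5e-07° × 111195 × cos 24° ≈ 0.055597 × 0.9135 = 0.050791 m.
At 74.16°: 5e-07° × 111195 × cos 74.16° = 5e-07 × 111195 × 0.2730 ≈ 0.015175 m.
Ratio: 0.050791 / 0.015175 = cos 24° / cos 74.16° ≈ 3.3469.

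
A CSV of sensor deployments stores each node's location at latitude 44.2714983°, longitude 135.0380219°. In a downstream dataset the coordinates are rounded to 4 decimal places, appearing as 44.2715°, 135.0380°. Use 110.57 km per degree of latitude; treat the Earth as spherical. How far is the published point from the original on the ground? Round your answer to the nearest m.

The latitude changed by -0.0000017° and the longitude by +0.0000219°.
North–south shift: -0.0000017 × 110570 = -0.187969 m.
East–west at this latitude: 0.0000219° × 110570 × cos 44.2715° ≈ 0.0000219 × 79172.5 = 1.73388 m.
Hypotenuse of the two orthogonal shifts: √(0.187969² + 1.73388²) = 1.74404 m.

2 m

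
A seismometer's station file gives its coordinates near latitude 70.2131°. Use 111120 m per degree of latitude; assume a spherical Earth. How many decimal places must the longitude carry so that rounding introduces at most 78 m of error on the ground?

At 70.2131° one degree of longitude covers 111120 × cos 70.2131° ≈ 111120 × 0.3385 ≈ 37616.7 m.
N decimal places → at most half a unit in the last place, 0.5 × 10⁻ᴺ° = 37616.7/2 × 10⁻ᴺ m.
Setting 18808.3 × 10⁻ᴺ ≤ 78 gives 10ᴺ ≥ 241.1, i.e. N ≥ 2.38.
So 3 decimal places suffice (18.8 m); 2 would allow up to 188 m.

3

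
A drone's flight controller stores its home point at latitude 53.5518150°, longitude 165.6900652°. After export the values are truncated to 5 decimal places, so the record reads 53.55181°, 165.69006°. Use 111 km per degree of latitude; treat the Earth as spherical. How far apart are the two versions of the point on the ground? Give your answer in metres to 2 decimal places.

The latitude changed by +0.0000050° and the longitude by +0.0000052°.
North–south shift: 0.0000050 × 111000 = 0.555 m.
E–W at 53.5518°: 0.0000052° × 111000 × cos 53.5518° = 0.0000052 × 111000 × 0.5941 ≈ 0.342912 m.
Hypotenuse of the two orthogonal shifts: √(0.555² + 0.342912²) = 0.652391 m.

0.65 metres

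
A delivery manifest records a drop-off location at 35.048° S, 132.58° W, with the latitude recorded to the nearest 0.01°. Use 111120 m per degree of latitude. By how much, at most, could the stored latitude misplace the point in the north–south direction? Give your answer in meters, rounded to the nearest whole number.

556 meters

Rounding to 2 decimal places leaves the latitude within ±0.005° of the true value.
Along the meridian that is 0.005° × 111120 m/° = 555.6 m.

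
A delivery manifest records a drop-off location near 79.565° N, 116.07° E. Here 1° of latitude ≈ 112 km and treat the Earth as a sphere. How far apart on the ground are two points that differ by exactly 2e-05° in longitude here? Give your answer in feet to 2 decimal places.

At 79.565° a degree of longitude is 112000 × cos 79.565° ≈ 20285.4 m, so 2e-05° corresponds to 0.405709 m.
Converting: 0.405709 m × 3.2808 ft/m ≈ 1.3311 ft.

1.33 feet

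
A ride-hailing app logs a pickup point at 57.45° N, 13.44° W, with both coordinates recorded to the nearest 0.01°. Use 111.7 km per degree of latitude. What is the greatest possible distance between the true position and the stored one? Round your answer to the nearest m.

634 m

Rounding to 2 decimal places leaves each coordinate within ±0.005° of the true value.
North–south component: 0.005° × 111700 = 558.5 m.
Longitude error → 0.005 × 111700 × cos 57.45° = 0.005 × 111700 × 0.5380 ≈ 300.493 m.
The two errors are perpendicular, so the maximum displacement is √(558.5² + 300.493²) ≈ 634.207 m.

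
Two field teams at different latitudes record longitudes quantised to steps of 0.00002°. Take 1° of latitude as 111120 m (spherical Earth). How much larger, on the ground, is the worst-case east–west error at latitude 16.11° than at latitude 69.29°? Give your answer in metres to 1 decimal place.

0.7 metres

With a 0.00002° grid the true value lies within half a step, ±0.00002°/2 = ±1e-05°, of the stored one.
At 16.11°: 1e-05° × 111120 × cos 16.11° = 1e-05 × 111120 × 0.9607 ≈ 1.0676 m.
Error at 69.29° = 1e-05° × 111120 × cos 69.29° ≈ 1.1112 × 0.3536 = 0.39296 m.
So the lower-latitude error exceeds the higher by 1.0676 − 0.39296 = 0.6746 m.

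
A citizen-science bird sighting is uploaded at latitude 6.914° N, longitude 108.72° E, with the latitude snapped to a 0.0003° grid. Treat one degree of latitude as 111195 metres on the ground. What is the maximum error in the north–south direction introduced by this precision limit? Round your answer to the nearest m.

With a 0.0003° grid the true value lies within half a step, ±0.0003°/2 = ±0.00015°, of the stored one.
North–south distance: 0.00015° × 111195 m/° = 16.6793 m.

17 m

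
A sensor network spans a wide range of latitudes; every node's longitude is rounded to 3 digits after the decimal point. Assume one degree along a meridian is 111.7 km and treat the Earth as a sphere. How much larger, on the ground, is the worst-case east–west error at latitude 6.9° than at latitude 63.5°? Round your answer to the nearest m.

Rounding to 3 decimal places leaves the longitude within ±0.0005° of the true value.
Error at 6.9° = 0.0005° × 111700 × cos 6.9° ≈ 55.85 × 0.9928 = 55.445 m.
Error at 63.5° = 0.0005° × 111700 × cos 63.5° ≈ 55.85 × 0.4462 = 24.92 m.
So the lower-latitude error exceeds the higher by 55.445 − 24.92 = 30.525 m.

31 m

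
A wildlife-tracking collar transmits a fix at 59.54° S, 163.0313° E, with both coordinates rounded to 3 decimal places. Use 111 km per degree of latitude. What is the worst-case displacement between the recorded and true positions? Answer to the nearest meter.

Rounding to 3 decimal places leaves each coordinate within ±0.0005° of the true value.
N–S: 0.0005° × 111000 m/° = 55.5 m.
Longitude error → 0.0005 × 111000 × cos 59.54° = 0.0005 × 111000 × 0.5069 ≈ 28.135 m.
Worst case both components are at the extreme and orthogonal: √(55.5² + 28.135²) ≈ 62.224 m.

62 meters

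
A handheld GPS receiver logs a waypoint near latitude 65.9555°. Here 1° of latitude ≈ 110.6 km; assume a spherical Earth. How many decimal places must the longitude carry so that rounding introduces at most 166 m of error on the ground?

At 65.9555° one degree of longitude covers 110600 × cos 65.9555° ≈ 110600 × 0.4074 ≈ 45063.5 m.
With N decimal places the half-ulp bound is 0.5·10⁻ᴺ°, or 0.5·10⁻ᴺ × 45063.5 m on the ground.
Setting 22531.8 × 10⁻ᴺ ≤ 166 gives 10ᴺ ≥ 135.7, i.e. N ≥ 2.13.
At 2 places the error can reach 225 m, but 3 places keeps it to 22.5 m.

3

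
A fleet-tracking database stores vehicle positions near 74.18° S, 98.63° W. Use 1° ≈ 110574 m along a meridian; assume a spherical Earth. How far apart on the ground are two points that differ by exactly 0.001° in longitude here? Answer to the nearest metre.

30 metres

One degree of longitude here spans 110574 × cos 74.18° = 110574 × 0.2726 ≈ 30144.3 m; 0.001° of that is 30.1443 m.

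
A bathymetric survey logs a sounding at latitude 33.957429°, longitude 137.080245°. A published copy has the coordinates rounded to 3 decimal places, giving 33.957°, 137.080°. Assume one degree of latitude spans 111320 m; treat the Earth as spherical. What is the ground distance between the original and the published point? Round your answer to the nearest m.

53 m

The latitude changed by +0.000429° and the longitude by +0.000245°.
N–S: 0.000429° × 111320 m/° = 47.7563 m.
East–west at this latitude: 0.000245° × 111320 × cos 33.957° ≈ 0.000245 × 92335.2 = 22.6221 m.
Hypotenuse of the two orthogonal shifts: √(47.7563² + 22.6221²) = 52.8434 m.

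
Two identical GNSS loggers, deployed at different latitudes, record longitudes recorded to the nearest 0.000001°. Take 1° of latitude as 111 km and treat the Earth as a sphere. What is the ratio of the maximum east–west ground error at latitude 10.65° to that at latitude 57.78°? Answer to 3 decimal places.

Rounding to 6 decimal places leaves the longitude within ±5e-07° of the true value.
At 10.65°: 5e-07° × 111000 × cos 10.65° = 5e-07 × 111000 × 0.9828 ≈ 0.054544 m.
Error at 57.78° = 5e-07° × 111000 × cos 57.78° ≈ 0.0555 × 0.5332 = 0.029591 m.
Ratio: 0.054544 / 0.029591 = cos 10.65° / cos 57.78° ≈ 1.8433.

1.843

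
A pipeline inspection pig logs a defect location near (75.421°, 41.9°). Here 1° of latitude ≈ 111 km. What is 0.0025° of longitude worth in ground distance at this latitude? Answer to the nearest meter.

One degree of longitude here spans 111000 × cos 75.421° = 111000 × 0.2517 ≈ 27940.3 m; 0.0025° of that is 69.8508 m.

70 meters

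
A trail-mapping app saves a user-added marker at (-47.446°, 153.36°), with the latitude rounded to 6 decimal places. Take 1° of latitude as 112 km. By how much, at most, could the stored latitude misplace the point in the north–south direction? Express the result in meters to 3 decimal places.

Rounding to 6 decimal places leaves the latitude within ±5e-07° of the true value.
Along the meridian that is 5e-07° × 112000 m/° = 0.056 m.

0.056 meters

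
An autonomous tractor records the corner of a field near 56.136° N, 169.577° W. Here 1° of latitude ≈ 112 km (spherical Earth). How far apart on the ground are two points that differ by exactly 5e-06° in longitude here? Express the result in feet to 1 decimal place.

1.0 feet

5e-06° of longitude at 56.136° is 5e-06 × 112000 × cos 56.136° ≈ 5e-06 × 62409 = 0.312045 m.
In feet: 0.312045 m ÷ 0.3048 ≈ 1.0238 ft.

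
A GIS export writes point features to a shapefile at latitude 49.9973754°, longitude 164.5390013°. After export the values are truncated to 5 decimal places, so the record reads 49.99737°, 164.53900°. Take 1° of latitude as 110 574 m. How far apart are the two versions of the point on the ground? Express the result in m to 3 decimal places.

The latitude changed by +0.0000054° and the longitude by +0.0000013°.
North–south shift: 0.0000054 × 110574 = 0.5971 m.
East–west at this latitude: 0.0000013° × 110574 × cos 49.9974° ≈ 0.0000013 × 71079.5 = 0.0924033 m.
Hypotenuse of the two orthogonal shifts: √(0.5971² + 0.0924033²) = 0.604207 m.

0.604 m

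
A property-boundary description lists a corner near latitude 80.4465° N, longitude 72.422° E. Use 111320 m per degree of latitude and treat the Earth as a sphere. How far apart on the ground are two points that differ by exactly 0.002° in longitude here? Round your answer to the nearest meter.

One degree of longitude here spans 111320 × cos 80.4465° = 111320 × 0.1660 ≈ 18475.6 m; 0.002° of that is 36.9512 m.

37 meters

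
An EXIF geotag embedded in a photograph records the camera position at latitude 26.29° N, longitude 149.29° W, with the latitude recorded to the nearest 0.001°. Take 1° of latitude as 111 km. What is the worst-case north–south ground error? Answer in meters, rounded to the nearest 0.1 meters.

55.5 meters

Rounding to 3 decimal places leaves the latitude within ±0.0005° of the true value.
North–south distance: 0.0005° × 111000 m/° = 55.5 m.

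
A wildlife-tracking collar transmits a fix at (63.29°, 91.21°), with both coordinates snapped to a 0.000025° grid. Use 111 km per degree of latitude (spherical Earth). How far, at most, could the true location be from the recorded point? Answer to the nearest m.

2 m

With a 0.000025° grid the true value lies within half a step, ±0.000025°/2 = ±1.25e-05°, of the stored one.
North–south component: 1.25e-05° × 111000 = 1.3875 m.
E–W at 63.29°: 1.25e-05° × 111000 × cos 63.29° = 1.25e-05 × 111000 × 0.4495 ≈ 0.623646 m.
Worst case both components are at the extreme and orthogonal: √(1.3875² + 0.623646²) ≈ 1.52121 m.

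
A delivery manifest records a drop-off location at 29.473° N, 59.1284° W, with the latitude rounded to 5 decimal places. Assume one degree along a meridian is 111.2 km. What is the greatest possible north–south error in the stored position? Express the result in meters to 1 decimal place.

0.6 meters

Rounding to 5 decimal places leaves the latitude within ±5e-06° of the true value.
Along the meridian that is 5e-06° × 111200 m/° = 0.556 m.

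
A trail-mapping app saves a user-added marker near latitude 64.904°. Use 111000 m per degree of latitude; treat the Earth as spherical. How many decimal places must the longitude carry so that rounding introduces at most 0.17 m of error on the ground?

At 64.904° one degree of longitude covers 111000 × cos 64.904° ≈ 111000 × 0.4241 ≈ 47079.1 m.
Rounding to N decimal places gives at most 0.5 × 10⁻ᴺ degrees of error, i.e. 0.5 × 10⁻ᴺ × 47079.1 m.
Setting 23539.6 × 10⁻ᴺ ≤ 0.17 gives 10ᴺ ≥ 1.385e+05, i.e. N ≥ 5.14.
So 6 decimal places suffice (0.0235 m); 5 would allow up to 0.235 m.

6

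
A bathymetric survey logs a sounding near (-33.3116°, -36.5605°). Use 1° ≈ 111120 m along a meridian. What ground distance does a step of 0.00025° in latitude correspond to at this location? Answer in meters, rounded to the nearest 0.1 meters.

27.8 meters

0.00025° × 111120 m/° = 27.78 m.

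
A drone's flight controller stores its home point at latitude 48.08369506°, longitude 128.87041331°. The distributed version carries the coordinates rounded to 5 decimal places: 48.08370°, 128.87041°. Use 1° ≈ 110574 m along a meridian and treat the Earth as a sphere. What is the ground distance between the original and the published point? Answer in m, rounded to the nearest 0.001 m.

The latitude changed by -0.00000494° and the longitude by +0.00000331°.
North–south shift: -0.00000494 × 110574 = -0.546236 m.
E–W at 48.0837°: 0.00000331° × 110574 × cos 48.0837° = 0.00000331 × 110574 × 0.6680 ≈ 0.244504 m.
Combined displacement = (0.546236² + 0.244504²)^½ ≈ 0.598461 m.

0.598 m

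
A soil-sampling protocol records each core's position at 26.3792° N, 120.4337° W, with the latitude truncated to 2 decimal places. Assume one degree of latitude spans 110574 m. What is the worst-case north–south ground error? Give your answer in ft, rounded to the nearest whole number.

Truncating at 2 decimal places can drop up to a full unit in the last place, so the latitude may be off by as much as 0.01°.
Along the meridian that is 0.01° × 110574 m/° = 1105.74 m.
In feet: 1105.74 m ÷ 0.3048 ≈ 3627.8 ft.

3628 ft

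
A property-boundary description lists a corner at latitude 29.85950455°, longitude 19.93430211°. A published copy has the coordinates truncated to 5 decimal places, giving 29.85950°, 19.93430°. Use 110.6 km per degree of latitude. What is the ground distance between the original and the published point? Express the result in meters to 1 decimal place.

0.5 meters

Δlat = 29.85950455 − 29.85950 = +0.00000455°; Δlon = 19.93430211 − 19.93430 = +0.00000211°.
N–S: 0.00000455° × 110600 m/° = 0.50323 m.
E–W at 29.8595°: 0.00000211° × 110600 × cos 29.8595° = 0.00000211 × 110600 × 0.8672 ≈ 0.202386 m.
Combined displacement = (0.50323² + 0.202386²)^½ ≈ 0.542403 m.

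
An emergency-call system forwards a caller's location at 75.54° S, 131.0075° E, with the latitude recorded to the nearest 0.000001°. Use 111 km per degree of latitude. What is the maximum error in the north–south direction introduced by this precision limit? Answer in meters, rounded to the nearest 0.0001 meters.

0.0555 meters

Rounding to 6 decimal places leaves the latitude within ±5e-07° of the true value.
Along the meridian that is 5e-07° × 111000 m/° = 0.0555 m.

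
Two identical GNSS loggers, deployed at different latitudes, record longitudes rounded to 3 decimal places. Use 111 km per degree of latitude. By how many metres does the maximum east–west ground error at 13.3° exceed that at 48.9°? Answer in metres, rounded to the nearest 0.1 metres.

Rounding to 3 decimal places leaves the longitude within ±0.0005° of the true value.
At 13.3°: 0.0005° × 111000 × cos 13.3° = 0.0005 × 111000 × 0.9732 ≈ 54.011 m.
At 48.9°: 0.0005° × 111000 × cos 48.9° = 0.0005 × 111000 × 0.6574 ≈ 36.484 m.
So the lower-latitude error exceeds the higher by 54.011 − 36.484 = 17.527 m.

17.5 metres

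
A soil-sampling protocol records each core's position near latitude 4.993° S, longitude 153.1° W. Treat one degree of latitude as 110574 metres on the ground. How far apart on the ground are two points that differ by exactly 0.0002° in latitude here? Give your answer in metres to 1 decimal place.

0.0002° × 110574 m/° = 22.1148 m.

22.1 metres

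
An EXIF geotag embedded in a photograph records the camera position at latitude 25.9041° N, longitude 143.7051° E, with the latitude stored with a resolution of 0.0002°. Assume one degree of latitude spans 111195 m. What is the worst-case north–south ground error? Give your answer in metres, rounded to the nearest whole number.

With a 0.0002° grid the true value lies within half a step, ±0.0002°/2 = ±0.0001°, of the stored one.
So the N–S error is at most 0.0001 × 111195 = 11.1195 m.

11 metres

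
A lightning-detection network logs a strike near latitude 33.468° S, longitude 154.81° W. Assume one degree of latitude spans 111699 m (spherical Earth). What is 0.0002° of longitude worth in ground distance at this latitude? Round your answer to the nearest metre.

At 33.468° a degree of longitude is 111699 × cos 33.468° ≈ 93178.6 m, so 0.0002° corresponds to 18.6357 m.

19 metres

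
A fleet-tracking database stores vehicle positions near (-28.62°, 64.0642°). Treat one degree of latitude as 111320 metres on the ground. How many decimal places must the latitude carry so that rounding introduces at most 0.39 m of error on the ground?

6 decimal places

One degree of latitude covers 111320 m.
N decimal places → at most half a unit in the last place, 0.5 × 10⁻ᴺ° = 111320/2 × 10⁻ᴺ m.
Setting 55660 × 10⁻ᴺ ≤ 0.39 gives 10ᴺ ≥ 1.427e+05, i.e. N ≥ 5.15.
N = 5 would give 0.557 m (too coarse); N = 6 gives 0.0557 m ≤ 0.39 m.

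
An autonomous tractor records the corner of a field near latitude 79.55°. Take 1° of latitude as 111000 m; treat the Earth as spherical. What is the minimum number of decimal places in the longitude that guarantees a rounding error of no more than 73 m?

3

At 79.55° one degree of longitude covers 111000 × cos 79.55° ≈ 111000 × 0.1814 ≈ 20132.9 m.
N decimal places → at most half a unit in the last place, 0.5 × 10⁻ᴺ° = 20132.9/2 × 10⁻ᴺ m.
Setting 10066.4 × 10⁻ᴺ ≤ 73 gives 10ᴺ ≥ 137.9, i.e. N ≥ 2.14.
So 3 decimal places suffice (10.1 m); 2 would allow up to 101 m.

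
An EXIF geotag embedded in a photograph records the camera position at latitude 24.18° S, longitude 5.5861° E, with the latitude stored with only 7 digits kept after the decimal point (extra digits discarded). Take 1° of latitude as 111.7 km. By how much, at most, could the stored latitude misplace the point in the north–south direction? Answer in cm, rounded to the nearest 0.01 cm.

Truncating at 7 decimal places can drop up to a full unit in the last place, so the latitude may be off by as much as 1e-07°.
Along the meridian that is 1e-07° × 111700 m/° = 0.01117 m.
That is 0.01117 m = 1.117 cm.

1.12 cm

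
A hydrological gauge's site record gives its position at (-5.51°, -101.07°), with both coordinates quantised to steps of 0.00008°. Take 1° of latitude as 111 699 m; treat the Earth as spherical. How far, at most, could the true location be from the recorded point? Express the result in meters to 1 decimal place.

With a 0.00008° grid the true value lies within half a step, ±0.00008°/2 = ±4e-05°, of the stored one.
Latitude error → 4e-05 × 111699 = 4.46796 m along the meridian.
Longitude error → 4e-05 × 111699 × cos 5.51° = 4e-05 × 111699 × 0.9954 ≈ 4.44732 m.
The two errors are perpendicular, so the maximum displacement is √(4.46796² + 4.44732²) ≈ 6.30407 m.

6.3 meters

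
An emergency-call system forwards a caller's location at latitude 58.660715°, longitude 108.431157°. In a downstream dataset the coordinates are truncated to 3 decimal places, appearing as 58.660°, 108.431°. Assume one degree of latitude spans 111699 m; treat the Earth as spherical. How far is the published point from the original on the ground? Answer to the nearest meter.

Δlat = 58.660715 − 58.660 = +0.000715°; Δlon = 108.431157 − 108.431 = +0.000157°.
North–south shift: 0.000715 × 111699 = 79.8648 m.
East–west at this latitude: 0.000157° × 111699 × cos 58.66° ≈ 0.000157 × 58096.4 = 9.12113 m.
Combined displacement = (79.8648² + 9.12113²)^½ ≈ 80.3839 m.

80 meters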